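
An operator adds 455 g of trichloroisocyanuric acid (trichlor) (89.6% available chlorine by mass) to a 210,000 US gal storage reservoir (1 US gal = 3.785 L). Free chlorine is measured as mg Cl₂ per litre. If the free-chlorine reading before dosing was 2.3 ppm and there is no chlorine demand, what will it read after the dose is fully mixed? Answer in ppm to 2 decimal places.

2.81 ppm

Volume: 210,000 US gal × 3.785 L/gal = 794,850 L.
Available chlorine delivered: 455 g × 0.896 = 407.7 g as Cl₂.
Concentration rise: 407.7 g / 794,850 L = 0.5129 mg/L = 0.51 ppm.
Final FC: 2.3 + 0.51 = 2.81 ppm.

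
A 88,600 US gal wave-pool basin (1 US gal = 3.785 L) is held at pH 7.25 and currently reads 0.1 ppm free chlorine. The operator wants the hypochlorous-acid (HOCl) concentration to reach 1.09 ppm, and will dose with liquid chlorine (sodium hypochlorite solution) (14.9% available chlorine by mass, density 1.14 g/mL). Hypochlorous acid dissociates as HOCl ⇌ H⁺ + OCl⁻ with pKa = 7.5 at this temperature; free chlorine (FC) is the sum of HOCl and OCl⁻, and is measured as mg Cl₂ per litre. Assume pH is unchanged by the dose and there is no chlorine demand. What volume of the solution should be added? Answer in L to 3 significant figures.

Volume: 88,600 US gal × 3.785 L/gal = 335,351 L.
[OCl⁻]/[HOCl] = 10^(pH − pKa) = 10^(7.25 − 7.5) = 0.5623; fraction as HOCl = 1/(1 + 0.5623) = 0.6401.
Free chlorine required for 1.09 ppm HOCl: 1.09 / 0.6401 = 1.703 ppm.
FC to add: 1.703 − 0.1 = 1.603 mg/L as Cl₂.
Cl₂ equivalent: 1.603 mg/L × 335,351 L = 537.6 g.
Product at 14.9% available Cl: 537.6 / 0.149 = 3608 g.
Volume: 3608 g ÷ 1.14 g/mL = 3165 mL.

3.16 L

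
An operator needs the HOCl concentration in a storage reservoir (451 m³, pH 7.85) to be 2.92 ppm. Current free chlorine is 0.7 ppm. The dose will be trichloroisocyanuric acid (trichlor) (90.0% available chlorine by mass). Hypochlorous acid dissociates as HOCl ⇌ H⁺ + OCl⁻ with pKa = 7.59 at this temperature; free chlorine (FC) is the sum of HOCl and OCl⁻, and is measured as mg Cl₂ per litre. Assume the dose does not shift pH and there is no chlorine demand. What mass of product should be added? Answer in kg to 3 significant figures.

Volume: 451 m³ = 451,000 L.
[OCl⁻]/[HOCl] = 10^(pH − pKa) = 10^(7.85 − 7.59) = 1.82; fraction as HOCl = 1/(1 + 1.82) = 0.3546.
Free chlorine required for 2.92 ppm HOCl: 2.92 / 0.3546 = 8.234 ppm.
FC to add: 8.234 − 0.7 = 7.534 mg/L as Cl₂.
Cl₂ equivalent: 7.534 mg/L × 451,000 L = 3398 g.
Product at 90.0% available Cl: 3398 / 0.9 = 3775 g.

3.78 kg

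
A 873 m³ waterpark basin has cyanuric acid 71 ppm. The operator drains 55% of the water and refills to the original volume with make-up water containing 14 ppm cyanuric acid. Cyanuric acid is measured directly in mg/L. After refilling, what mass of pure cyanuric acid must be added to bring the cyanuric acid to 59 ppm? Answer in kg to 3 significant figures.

Volume: 873 m³ = 873,000 L.
After draining 55% and refilling: 71 × 0.45 + 14 × 0.55 = 39.65 ppm.
Deficit to target: 59 − 39.65 = 19.35 mg/L.
Mass: 19.35 mg/L × 873,000 L = 16,890 g cyanuric acid.

16.9 kg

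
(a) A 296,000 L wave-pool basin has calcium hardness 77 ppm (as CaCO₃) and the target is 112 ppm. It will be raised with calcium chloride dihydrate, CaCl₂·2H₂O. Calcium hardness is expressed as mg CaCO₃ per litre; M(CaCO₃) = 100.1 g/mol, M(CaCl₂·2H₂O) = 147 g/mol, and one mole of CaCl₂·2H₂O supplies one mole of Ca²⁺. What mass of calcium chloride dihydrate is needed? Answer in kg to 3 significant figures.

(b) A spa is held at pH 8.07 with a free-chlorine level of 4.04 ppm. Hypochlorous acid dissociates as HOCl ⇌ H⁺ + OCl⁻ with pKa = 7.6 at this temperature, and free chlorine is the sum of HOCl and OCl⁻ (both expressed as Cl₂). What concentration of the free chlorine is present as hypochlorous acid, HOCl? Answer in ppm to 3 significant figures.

(a) 15.2 kg; (b) 1.02 ppm

(a) Hardness to add: (112 − 77) = 35 mg/L as CaCO₃ × 296,000 L = 10,360 g as CaCO₃.
(a) Moles of Ca²⁺ (1 mol Ca²⁺ ≡ 1 mol CaCO₃): 10,360 / 100.1 g/mol = 103.5 mol.
(a) Mass of CaCl₂·2H₂O: 103.5 × 147 = 15,210 g.

(b) [OCl⁻]/[HOCl] = 10^(pH − pKa) = 10^(8.07 − 7.6) = 10^0.47 = 2.951.
(b) Fraction as HOCl = 1 / (1 + 2.951) = 0.2531.
(b) HOCl = 0.2531 × 4.04 ppm = 1.022 ppm.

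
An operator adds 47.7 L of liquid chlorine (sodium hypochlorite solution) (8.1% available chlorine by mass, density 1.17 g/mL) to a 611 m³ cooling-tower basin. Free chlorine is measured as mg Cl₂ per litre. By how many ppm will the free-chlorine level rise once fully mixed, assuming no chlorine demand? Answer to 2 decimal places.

7.40 ppm

Volume: 611 m³ = 611,000 L.
Mass of solution: 47.7 L × 1000 mL/L × 1.17 g/mL = 55,810 g.
Available chlorine delivered: 55,810 g × 0.081 = 4521 g as Cl₂.
Concentration rise: 4521 g / 611,000 L = 7.399 mg/L = 7.40 ppm.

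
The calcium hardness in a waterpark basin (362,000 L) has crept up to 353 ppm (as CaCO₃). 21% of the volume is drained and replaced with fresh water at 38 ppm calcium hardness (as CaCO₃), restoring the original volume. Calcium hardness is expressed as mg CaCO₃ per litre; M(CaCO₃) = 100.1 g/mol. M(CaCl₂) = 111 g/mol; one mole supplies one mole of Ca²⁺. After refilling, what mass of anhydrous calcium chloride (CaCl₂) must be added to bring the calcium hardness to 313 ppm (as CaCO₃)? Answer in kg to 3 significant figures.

10.5 kg

After draining 21% and refilling: 353 × 0.79 + 38 × 0.21 = 286.85 ppm.
Deficit to target: 313 − 286.85 = 26.15 mg/L.
As CaCO₃: 26.15 mg/L × 362,000 L = 9466 g; ÷ 100.1 = 94.57 mol Ca²⁺.
Mass: 94.57 × 111 = 10,500 g.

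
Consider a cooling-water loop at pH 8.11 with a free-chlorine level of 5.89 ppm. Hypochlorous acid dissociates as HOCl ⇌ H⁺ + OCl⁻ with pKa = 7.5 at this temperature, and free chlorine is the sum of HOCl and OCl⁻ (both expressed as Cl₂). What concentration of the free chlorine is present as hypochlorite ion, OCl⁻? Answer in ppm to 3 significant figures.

4.73 ppm

[OCl⁻]/[HOCl] = 10^(pH − pKa) = 10^(8.11 − 7.5) = 10^0.61 = 4.074.
Fraction as HOCl = 1 / (1 + 4.074) = 0.1971.
OCl⁻ = (1 − 0.1971) × 5.89 ppm = 4.729 ppm.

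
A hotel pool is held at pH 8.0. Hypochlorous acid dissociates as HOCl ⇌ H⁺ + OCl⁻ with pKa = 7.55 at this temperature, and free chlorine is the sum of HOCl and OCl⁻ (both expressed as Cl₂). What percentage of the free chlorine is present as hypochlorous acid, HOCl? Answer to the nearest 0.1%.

26.2%

[OCl⁻]/[HOCl] = 10^(pH − pKa) = 10^(8.0 − 7.55) = 10^0.45 = 2.818.
Fraction as HOCl = 1 / (1 + 2.818) = 0.2619.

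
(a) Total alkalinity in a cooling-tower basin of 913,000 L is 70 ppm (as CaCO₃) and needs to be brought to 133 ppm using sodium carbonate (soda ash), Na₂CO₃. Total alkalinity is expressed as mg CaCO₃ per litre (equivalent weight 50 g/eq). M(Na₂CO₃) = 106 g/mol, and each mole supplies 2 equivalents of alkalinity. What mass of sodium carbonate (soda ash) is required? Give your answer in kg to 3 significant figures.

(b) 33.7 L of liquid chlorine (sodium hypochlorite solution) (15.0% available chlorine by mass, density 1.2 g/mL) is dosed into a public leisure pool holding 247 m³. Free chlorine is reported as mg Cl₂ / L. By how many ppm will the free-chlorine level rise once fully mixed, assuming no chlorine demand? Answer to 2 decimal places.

(a) 61.0 kg; (b) 24.56 ppm

(a) Alkalinity to add: (133 − 70) = 63 mg/L as CaCO₃ × 913,000 L = 57,520 g as CaCO₃.
(a) Equivalents: 57,520 g ÷ 50 g/eq = 1150 eq.
(a) Each mole of Na₂CO₃ supplies 2 eq, so 1150 / 2 = 575.2 mol.
(a) Mass: 575.2 mol × 106 g/mol = 60,970 g.

(b) Volume: 247 m³ = 247,000 L.
(b) Mass of solution: 33.7 L × 1000 mL/L × 1.2 g/mL = 40,440 g.
(b) Available chlorine delivered: 40,440 g × 0.15 = 6066 g as Cl₂.
(b) Concentration rise: 6066 g / 247,000 L = 24.56 mg/L = 24.56 ppm.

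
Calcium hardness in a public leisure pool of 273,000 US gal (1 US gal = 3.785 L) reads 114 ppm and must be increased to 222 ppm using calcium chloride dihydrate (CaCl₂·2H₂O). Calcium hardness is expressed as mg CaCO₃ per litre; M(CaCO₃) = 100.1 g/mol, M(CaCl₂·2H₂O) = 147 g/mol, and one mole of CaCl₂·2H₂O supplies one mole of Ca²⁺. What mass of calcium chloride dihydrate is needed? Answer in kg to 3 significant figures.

164 kg

Volume: 273,000 US gal × 3.785 L/gal = 1,033,305 L.
Hardness to add: (222 − 114) = 108 mg/L as CaCO₃ × 1,033,305 L = 111,600 g as CaCO₃.
Moles of Ca²⁺ (1 mol Ca²⁺ ≡ 1 mol CaCO₃): 111,600 / 100.1 g/mol = 1115 mol.
Mass of CaCl₂·2H₂O: 1115 × 147 = 163,900 g.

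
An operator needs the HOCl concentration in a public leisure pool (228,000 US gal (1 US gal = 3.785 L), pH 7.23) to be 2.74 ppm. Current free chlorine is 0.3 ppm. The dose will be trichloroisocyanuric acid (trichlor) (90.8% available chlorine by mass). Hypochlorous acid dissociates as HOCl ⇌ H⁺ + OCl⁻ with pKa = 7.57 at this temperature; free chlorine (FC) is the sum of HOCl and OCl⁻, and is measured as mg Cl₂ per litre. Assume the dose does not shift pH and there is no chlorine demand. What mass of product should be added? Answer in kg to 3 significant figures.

3.51 kg

Volume: 228,000 US gal × 3.785 L/gal = 862,980 L.
[OCl⁻]/[HOCl] = 10^(pH − pKa) = 10^(7.23 − 7.57) = 0.4571; fraction as HOCl = 1/(1 + 0.4571) = 0.6863.
Free chlorine required for 2.74 ppm HOCl: 2.74 / 0.6863 = 3.992 ppm.
FC to add: 3.992 − 0.3 = 3.692 mg/L as Cl₂.
Cl₂ equivalent: 3.692 mg/L × 862,980 L = 3186 g.
Product at 90.8% available Cl: 3186 / 0.908 = 3509 g.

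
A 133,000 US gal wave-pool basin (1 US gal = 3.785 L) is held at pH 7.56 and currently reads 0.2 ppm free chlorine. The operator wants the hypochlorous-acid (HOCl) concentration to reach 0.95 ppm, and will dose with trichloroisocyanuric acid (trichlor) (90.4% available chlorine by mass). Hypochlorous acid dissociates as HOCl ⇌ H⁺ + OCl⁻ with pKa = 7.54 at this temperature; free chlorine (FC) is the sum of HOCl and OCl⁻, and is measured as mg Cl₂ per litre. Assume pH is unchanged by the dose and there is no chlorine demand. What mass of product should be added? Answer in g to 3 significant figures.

972 g

Volume: 133,000 US gal × 3.785 L/gal = 503,405 L.
[OCl⁻]/[HOCl] = 10^(pH − pKa) = 10^(7.56 − 7.54) = 1.047; fraction as HOCl = 1/(1 + 1.047) = 0.4885.
Free chlorine required for 0.95 ppm HOCl: 0.95 / 0.4885 = 1.945 ppm.
FC to add: 1.945 − 0.2 = 1.745 mg/L as Cl₂.
Cl₂ equivalent: 1.745 mg/L × 503,405 L = 878.3 g.
Product at 90.4% available Cl: 878.3 / 0.904 = 971.6 g.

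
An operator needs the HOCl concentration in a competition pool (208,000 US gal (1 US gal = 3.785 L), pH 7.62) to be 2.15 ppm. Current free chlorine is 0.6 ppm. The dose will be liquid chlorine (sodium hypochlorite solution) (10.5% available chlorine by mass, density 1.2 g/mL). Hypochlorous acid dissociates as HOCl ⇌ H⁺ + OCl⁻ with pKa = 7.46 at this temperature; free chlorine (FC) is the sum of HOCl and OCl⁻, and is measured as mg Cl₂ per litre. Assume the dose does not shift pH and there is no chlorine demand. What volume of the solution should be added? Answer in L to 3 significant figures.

29.1 L

Volume: 208,000 US gal × 3.785 L/gal = 787,280 L.
[OCl⁻]/[HOCl] = 10^(pH − pKa) = 10^(7.62 − 7.46) = 1.445; fraction as HOCl = 1/(1 + 1.445) = 0.4089.
Free chlorine required for 2.15 ppm HOCl: 2.15 / 0.4089 = 5.258 ppm.
FC to add: 5.258 − 0.6 = 4.658 mg/L as Cl₂.
Cl₂ equivalent: 4.658 mg/L × 787,280 L = 3667 g.
Product at 10.5% available Cl: 3667 / 0.105 = 34,920 g.
Volume: 34,920 g ÷ 1.2 g/mL = 29,100 mL.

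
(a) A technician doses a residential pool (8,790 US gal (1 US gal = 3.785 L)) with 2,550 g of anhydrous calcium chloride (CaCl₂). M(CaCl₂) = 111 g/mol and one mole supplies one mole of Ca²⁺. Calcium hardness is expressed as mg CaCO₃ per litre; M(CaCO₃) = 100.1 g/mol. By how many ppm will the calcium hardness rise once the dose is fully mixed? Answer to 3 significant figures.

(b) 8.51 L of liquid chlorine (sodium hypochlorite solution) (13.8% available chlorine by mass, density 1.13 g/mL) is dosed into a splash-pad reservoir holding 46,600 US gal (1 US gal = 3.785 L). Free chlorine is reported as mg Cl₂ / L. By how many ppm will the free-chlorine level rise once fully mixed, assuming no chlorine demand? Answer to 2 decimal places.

(a) 69.1 ppm; (b) 7.52 ppm

(a) Volume: 8,790 US gal × 3.785 L/gal = 33,270 L.
(a) Moles of Ca²⁺: 2,550 g ÷ 111 g/mol = 22.97 mol.
(a) As CaCO₃: 22.97 mol × 100.1 g/mol = 2300 g.
(a) Rise: 2300 g / 33,270 L × 1000 = 69.12 mg/L.

(b) Volume: 46,600 US gal × 3.785 L/gal = 176,381 L.
(b) Mass of solution: 8.51 L × 1000 mL/L × 1.13 g/mL = 9616 g.
(b) Available chlorine delivered: 9616 g × 0.138 = 1327 g as Cl₂.
(b) Concentration rise: 1327 g / 176,381 L = 7.524 mg/L = 7.52 ppm.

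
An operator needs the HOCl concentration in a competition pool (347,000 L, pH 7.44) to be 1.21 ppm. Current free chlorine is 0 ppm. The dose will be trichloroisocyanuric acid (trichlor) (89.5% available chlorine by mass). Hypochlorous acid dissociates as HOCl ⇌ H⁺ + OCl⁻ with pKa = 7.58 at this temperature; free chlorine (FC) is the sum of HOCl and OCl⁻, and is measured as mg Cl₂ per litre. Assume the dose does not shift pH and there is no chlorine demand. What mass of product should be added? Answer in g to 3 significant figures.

[OCl⁻]/[HOCl] = 10^(pH − pKa) = 10^(7.44 − 7.58) = 0.7244; fraction as HOCl = 1/(1 + 0.7244) = 0.5799.
Free chlorine required for 1.21 ppm HOCl: 1.21 / 0.5799 = 2.087 ppm.
FC to add: 2.087 − 0 = 2.087 mg/L as Cl₂.
Cl₂ equivalent: 2.087 mg/L × 347,000 L = 724 g.
Product at 89.5% available Cl: 724 / 0.895 = 809 g.

809 g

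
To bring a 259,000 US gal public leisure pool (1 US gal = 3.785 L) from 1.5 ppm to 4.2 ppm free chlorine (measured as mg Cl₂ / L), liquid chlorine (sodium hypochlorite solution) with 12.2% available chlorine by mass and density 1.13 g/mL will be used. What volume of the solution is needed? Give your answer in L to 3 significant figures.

19.2 L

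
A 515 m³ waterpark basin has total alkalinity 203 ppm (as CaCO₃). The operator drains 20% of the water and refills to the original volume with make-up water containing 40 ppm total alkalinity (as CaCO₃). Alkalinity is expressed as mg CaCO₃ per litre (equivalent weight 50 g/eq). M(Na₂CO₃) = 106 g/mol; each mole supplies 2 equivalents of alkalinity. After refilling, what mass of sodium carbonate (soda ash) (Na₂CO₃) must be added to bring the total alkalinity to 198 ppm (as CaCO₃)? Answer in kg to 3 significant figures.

15.1 kg

Volume: 515 m³ = 515,000 L.
After draining 20% and refilling: 203 × 0.80 + 40 × 0.20 = 170.4 ppm.
Deficit to target: 198 − 170.4 = 27.6 mg/L.
As CaCO₃: 27.6 mg/L × 515,000 L = 14,210 g; ÷ 50 g/eq ÷ 2 = 142.1 mol Na₂CO₃.
Mass: 142.1 × 106 = 15,070 g.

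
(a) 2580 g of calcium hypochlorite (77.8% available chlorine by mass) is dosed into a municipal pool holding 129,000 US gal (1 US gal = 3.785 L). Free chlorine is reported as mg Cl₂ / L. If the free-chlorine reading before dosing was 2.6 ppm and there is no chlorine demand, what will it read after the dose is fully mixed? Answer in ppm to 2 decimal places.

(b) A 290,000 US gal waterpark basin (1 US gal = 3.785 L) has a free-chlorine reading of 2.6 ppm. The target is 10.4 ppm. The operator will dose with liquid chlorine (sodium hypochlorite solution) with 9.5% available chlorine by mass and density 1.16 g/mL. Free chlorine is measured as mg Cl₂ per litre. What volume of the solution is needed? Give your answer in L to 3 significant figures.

(a) 6.71 ppm; (b) 77.7 L

(a) Volume: 129,000 US gal × 3.785 L/gal = 488,265 L.
(a) Available chlorine delivered: 2580 g × 0.778 = 2007 g as Cl₂.
(a) Concentration rise: 2007 g / 488,265 L = 4.111 mg/L = 4.11 ppm.
(a) Final FC: 2.6 + 4.11 = 6.71 ppm.

(b) Volume: 290,000 US gal × 3.785 L/gal = 1,097,650 L.
(b) Chlorine deficit: 10.4 − 2.6 = 7.8 ppm = 7.8 mg/L as Cl₂.
(b) Cl₂ equivalent needed: 7.8 mg/L × 1,097,650 L = 8,562,000 mg = 8562 g.
(b) Product at 9.5% available chlorine: 8562 / 0.095 = 90,120 g.
(b) Volume at density 1.16 g/mL: 90,120 g ÷ 1.16 g/mL = 77,690 mL.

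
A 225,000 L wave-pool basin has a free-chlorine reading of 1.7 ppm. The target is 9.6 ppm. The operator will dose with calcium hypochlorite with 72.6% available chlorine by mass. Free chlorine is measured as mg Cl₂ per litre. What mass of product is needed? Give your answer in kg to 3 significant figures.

2.45 kg

Chlorine deficit: 9.6 − 1.7 = 7.9 ppm = 7.9 mg/L as Cl₂.
Cl₂ equivalent needed: 7.9 mg/L × 225,000 L = 1,778,000 mg = 1778 g.
Product at 72.6% available chlorine: 1778 / 0.726 = 2448 g.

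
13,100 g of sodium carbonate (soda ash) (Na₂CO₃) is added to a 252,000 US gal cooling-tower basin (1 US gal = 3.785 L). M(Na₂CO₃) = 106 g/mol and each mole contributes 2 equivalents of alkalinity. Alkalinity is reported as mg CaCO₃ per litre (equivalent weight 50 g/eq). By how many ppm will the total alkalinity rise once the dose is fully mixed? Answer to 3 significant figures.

Volume: 252,000 US gal × 3.785 L/gal = 953,820 L.
Moles of Na₂CO₃: 13,100 g ÷ 106 g/mol = 123.6 mol → 247.2 eq of alkalinity.
As CaCO₃: 247.2 eq × 50 g/eq = 12,360 g.
Rise: 12,360 g / 953,820 L × 1000 = 12.96 mg/L.

13.0 ppm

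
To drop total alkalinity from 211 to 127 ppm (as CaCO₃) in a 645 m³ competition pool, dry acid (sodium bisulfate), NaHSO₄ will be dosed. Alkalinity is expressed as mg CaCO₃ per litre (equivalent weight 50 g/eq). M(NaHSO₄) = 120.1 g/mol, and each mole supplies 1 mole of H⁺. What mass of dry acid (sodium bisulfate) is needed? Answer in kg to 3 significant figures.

130 kg

Volume: 645 m³ = 645,000 L.
Alkalinity to neutralize: (211 − 127) = 84 mg/L as CaCO₃ × 645,000 L = 54,180 g as CaCO₃.
Equivalents of H⁺ required: 54,180 ÷ 50 g/eq = 1084 eq = 1084 mol NaHSO₄.
Mass of NaHSO₄: 1084 × 120.1 = 130,100 g.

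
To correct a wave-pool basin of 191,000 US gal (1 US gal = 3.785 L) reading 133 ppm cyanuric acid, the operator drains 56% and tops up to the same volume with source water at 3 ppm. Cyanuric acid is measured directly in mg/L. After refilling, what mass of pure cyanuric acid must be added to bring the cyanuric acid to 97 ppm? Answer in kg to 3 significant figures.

26.6 kg

Volume: 191,000 US gal × 3.785 L/gal = 722,935 L.
After draining 56% and refilling: 133 × 0.44 + 3 × 0.56 = 60.2 ppm.
Deficit to target: 97 − 60.2 = 36.8 mg/L.
Mass: 36.8 mg/L × 722,935 L = 26,600 g cyanuric acid.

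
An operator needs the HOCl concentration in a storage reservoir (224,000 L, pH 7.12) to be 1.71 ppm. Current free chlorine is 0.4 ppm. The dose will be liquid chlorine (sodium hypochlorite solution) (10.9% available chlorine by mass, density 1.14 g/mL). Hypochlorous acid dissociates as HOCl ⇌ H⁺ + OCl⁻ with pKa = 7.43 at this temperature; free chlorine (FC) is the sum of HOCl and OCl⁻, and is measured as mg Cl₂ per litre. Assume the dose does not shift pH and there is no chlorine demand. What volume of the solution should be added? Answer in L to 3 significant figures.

3.87 L

[OCl⁻]/[HOCl] = 10^(pH − pKa) = 10^(7.12 − 7.43) = 0.4898; fraction as HOCl = 1/(1 + 0.4898) = 0.6712.
Free chlorine required for 1.71 ppm HOCl: 1.71 / 0.6712 = 2.548 ppm.
FC to add: 2.548 − 0.4 = 2.148 mg/L as Cl₂.
Cl₂ equivalent: 2.148 mg/L × 224,000 L = 481 g.
Product at 10.9% available Cl: 481 / 0.109 = 4413 g.
Volume: 4413 g ÷ 1.14 g/mL = 3871 mL.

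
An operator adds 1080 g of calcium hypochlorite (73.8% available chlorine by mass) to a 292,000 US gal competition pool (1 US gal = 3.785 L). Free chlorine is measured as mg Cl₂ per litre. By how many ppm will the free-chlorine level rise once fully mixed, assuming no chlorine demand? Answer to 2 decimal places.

Volume: 292,000 US gal × 3.785 L/gal = 1,105,220 L.
Available chlorine delivered: 1080 g × 0.738 = 797 g as Cl₂.
Concentration rise: 797 g / 1,105,220 L = 0.7212 mg/L = 0.72 ppm.

0.72 ppm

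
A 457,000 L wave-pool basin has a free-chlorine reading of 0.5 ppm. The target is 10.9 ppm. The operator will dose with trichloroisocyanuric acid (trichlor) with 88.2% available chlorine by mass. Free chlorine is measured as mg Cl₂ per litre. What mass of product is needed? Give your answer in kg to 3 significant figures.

Chlorine deficit: 10.9 − 0.5 = 10.4 ppm = 10.4 mg/L as Cl₂.
Cl₂ equivalent needed: 10.4 mg/L × 457,000 L = 4,753,000 mg = 4753 g.
Product at 88.2% available chlorine: 4753 / 0.882 = 5389 g.

5.39 kg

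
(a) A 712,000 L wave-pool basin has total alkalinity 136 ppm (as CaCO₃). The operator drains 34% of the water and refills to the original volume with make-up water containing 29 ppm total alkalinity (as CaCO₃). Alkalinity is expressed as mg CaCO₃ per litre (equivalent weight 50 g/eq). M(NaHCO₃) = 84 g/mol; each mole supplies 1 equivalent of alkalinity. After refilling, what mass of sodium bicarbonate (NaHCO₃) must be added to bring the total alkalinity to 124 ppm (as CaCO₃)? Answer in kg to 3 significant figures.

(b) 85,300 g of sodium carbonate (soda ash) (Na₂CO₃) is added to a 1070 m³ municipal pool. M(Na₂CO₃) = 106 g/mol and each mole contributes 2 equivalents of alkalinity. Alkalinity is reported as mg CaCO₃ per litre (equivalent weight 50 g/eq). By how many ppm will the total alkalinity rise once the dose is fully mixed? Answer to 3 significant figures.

(a) 29.2 kg; (b) 75.2 ppm

(a) After draining 34% and refilling: 136 × 0.66 + 29 × 0.34 = 99.62 ppm.
(a) Deficit to target: 124 − 99.62 = 24.38 mg/L.
(a) As CaCO₃: 24.38 mg/L × 712,000 L = 17,360 g; ÷ 50 g/eq ÷ 1 = 347.2 mol NaHCO₃.
(a) Mass: 347.2 × 84 = 29,160 g.

(b) Volume: 1070 m³ = 1,070,000 L.
(b) Moles of Na₂CO₃: 85,300 g ÷ 106 g/mol = 804.7 mol → 1609 eq of alkalinity.
(b) As CaCO₃: 1609 eq × 50 g/eq = 80,470 g.
(b) Rise: 80,470 g / 1,070,000 L × 1000 = 75.21 mg/L.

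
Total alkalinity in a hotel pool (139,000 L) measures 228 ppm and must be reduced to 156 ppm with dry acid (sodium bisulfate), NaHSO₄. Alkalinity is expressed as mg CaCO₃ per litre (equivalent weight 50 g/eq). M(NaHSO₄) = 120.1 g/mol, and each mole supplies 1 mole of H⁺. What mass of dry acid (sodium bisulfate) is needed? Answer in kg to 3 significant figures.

24.0 kg

Alkalinity to neutralize: (228 − 156) = 72 mg/L as CaCO₃ × 139,000 L = 10,010 g as CaCO₃.
Equivalents of H⁺ required: 10,010 ÷ 50 g/eq = 200.2 eq = 200.2 mol NaHSO₄.
Mass of NaHSO₄: 200.2 × 120.1 = 24,040 g.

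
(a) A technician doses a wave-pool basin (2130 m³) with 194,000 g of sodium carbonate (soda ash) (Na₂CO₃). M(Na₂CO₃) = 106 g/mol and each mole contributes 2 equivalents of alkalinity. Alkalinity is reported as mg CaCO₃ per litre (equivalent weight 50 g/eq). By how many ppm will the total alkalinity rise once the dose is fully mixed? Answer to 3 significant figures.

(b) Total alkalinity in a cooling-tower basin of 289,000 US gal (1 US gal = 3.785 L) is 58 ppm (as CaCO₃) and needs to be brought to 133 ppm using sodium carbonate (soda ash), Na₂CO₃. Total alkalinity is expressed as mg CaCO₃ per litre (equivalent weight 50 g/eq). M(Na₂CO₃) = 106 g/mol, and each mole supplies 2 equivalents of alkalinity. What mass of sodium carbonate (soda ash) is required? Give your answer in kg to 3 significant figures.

(a) Volume: 2130 m³ = 2,130,000 L.
(a) Moles of Na₂CO₃: 194,000 g ÷ 106 g/mol = 1830 mol → 3660 eq of alkalinity.
(a) As CaCO₃: 3660 eq × 50 g/eq = 183,000 g.
(a) Rise: 183,000 g / 2,130,000 L × 1000 = 85.92 mg/L.

(b) Volume: 289,000 US gal × 3.785 L/gal = 1,093,865 L.
(b) Alkalinity to add: (133 − 58) = 75 mg/L as CaCO₃ × 1,093,865 L = 82,040 g as CaCO₃.
(b) Equivalents: 82,040 g ÷ 50 g/eq = 1641 eq.
(b) Each mole of Na₂CO₃ supplies 2 eq, so 1641 / 2 = 820.4 mol.
(b) Mass: 820.4 mol × 106 g/mol = 86,960 g.

(a) 85.9 ppm; (b) 87.0 kg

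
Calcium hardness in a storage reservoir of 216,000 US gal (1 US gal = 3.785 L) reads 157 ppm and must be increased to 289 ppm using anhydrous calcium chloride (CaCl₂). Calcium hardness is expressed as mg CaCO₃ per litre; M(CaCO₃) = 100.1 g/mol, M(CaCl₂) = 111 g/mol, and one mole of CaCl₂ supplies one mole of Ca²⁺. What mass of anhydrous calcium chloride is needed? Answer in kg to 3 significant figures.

Volume: 216,000 US gal × 3.785 L/gal = 817,560 L.
Hardness to add: (289 − 157) = 132 mg/L as CaCO₃ × 817,560 L = 107,900 g as CaCO₃.
Moles of Ca²⁺ (1 mol Ca²⁺ ≡ 1 mol CaCO₃): 107,900 / 100.1 g/mol = 1078 mol.
Mass of CaCl₂: 1078 × 111 = 119,700 g.

120 kg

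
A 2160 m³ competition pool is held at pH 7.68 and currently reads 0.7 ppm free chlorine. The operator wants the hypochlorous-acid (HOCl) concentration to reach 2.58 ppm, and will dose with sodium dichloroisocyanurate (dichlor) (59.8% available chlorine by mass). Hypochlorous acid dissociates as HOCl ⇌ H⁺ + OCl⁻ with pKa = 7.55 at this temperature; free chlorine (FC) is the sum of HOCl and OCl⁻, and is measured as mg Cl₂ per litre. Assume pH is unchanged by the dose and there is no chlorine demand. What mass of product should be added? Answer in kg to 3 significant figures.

19.4 kg

Volume: 2160 m³ = 2,160,000 L.
[OCl⁻]/[HOCl] = 10^(pH − pKa) = 10^(7.68 − 7.55) = 1.349; fraction as HOCl = 1/(1 + 1.349) = 0.4257.
Free chlorine required for 2.58 ppm HOCl: 2.58 / 0.4257 = 6.06 ppm.
FC to add: 6.06 − 0.7 = 5.36 mg/L as Cl₂.
Cl₂ equivalent: 5.36 mg/L × 2,160,000 L = 11,580 g.
Product at 59.8% available Cl: 11,580 / 0.598 = 19,360 g.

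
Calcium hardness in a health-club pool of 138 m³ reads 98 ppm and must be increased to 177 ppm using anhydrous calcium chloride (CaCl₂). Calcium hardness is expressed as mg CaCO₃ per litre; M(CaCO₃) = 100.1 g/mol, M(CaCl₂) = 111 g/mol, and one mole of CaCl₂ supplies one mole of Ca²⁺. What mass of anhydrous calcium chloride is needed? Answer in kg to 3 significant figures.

12.1 kg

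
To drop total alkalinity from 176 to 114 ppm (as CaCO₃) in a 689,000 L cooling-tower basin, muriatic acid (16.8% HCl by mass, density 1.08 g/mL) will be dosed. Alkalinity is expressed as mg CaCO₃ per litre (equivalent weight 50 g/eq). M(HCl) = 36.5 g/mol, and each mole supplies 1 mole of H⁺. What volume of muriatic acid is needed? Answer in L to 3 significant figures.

172 L

Alkalinity to neutralize: (176 − 114) = 62 mg/L as CaCO₃ × 689,000 L = 42,720 g as CaCO₃.
Equivalents of H⁺ required: 42,720 ÷ 50 g/eq = 854.4 eq = 854.4 mol HCl.
Mass of HCl: 854.4 × 36.5 = 31,180 g.
Mass of 16.8% solution: 31,180 / 0.168 = 185,600 g.
Volume: 185,600 g ÷ 1.08 g/mL = 171,900 mL.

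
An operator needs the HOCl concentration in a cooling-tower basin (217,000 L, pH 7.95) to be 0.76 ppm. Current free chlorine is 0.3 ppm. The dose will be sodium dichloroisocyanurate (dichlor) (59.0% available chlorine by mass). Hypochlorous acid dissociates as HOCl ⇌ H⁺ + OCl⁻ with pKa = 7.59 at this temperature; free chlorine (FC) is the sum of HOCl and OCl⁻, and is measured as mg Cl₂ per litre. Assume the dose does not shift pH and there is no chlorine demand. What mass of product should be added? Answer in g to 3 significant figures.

810 g

[OCl⁻]/[HOCl] = 10^(pH − pKa) = 10^(7.95 − 7.59) = 2.291; fraction as HOCl = 1/(1 + 2.291) = 0.3039.
Free chlorine required for 0.76 ppm HOCl: 0.76 / 0.3039 = 2.501 ppm.
FC to add: 2.501 − 0.3 = 2.201 mg/L as Cl₂.
Cl₂ equivalent: 2.201 mg/L × 217,000 L = 477.6 g.
Product at 59.0% available Cl: 477.6 / 0.59 = 809.5 g.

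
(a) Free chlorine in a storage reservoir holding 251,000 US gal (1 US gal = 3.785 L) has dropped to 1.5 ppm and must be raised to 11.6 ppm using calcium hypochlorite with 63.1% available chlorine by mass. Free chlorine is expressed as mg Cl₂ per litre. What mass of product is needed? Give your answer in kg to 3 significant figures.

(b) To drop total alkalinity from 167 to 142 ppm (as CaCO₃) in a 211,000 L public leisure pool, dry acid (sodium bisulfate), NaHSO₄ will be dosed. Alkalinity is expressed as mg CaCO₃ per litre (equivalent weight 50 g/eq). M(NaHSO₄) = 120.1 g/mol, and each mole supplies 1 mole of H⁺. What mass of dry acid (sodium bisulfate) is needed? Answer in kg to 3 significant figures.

(a) 15.2 kg; (b) 12.7 kg

(a) Volume: 251,000 US gal × 3.785 L/gal = 950,035 L.
(a) Chlorine deficit: 11.6 − 1.5 = 10.1 ppm = 10.1 mg/L as Cl₂.
(a) Cl₂ equivalent needed: 10.1 mg/L × 950,035 L = 9,595,000 mg = 9595 g.
(a) Product at 63.1% available chlorine: 9595 / 0.631 = 15,210 g.

(b) Alkalinity to neutralize: (167 − 142) = 25 mg/L as CaCO₃ × 211,000 L = 5275 g as CaCO₃.
(b) Equivalents of H⁺ required: 5275 ÷ 50 g/eq = 105.5 eq = 105.5 mol NaHSO₄.
(b) Mass of NaHSO₄: 105.5 × 120.1 = 12,670 g.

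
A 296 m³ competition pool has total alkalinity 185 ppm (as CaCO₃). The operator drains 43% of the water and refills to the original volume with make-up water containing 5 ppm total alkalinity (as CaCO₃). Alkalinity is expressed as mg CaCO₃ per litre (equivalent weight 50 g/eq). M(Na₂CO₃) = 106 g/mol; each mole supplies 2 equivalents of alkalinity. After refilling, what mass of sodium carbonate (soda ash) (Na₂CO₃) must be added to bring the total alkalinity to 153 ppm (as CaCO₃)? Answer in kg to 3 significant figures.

Volume: 296 m³ = 296,000 L.
After draining 43% and refilling: 185 × 0.57 + 5 × 0.43 = 107.6 ppm.
Deficit to target: 153 − 107.6 = 45.4 mg/L.
As CaCO₃: 45.4 mg/L × 296,000 L = 13,440 g; ÷ 50 g/eq ÷ 2 = 134.4 mol Na₂CO₃.
Mass: 134.4 × 106 = 14,240 g.

14.2 kg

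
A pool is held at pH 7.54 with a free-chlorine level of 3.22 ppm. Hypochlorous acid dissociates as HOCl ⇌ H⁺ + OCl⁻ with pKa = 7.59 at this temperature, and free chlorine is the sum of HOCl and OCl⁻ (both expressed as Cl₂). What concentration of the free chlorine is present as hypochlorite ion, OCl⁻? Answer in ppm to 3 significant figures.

1.52 ppm

[OCl⁻]/[HOCl] = 10^(pH − pKa) = 10^(7.54 − 7.59) = 10^-0.05 = 0.8913.
Fraction as HOCl = 1 / (1 + 0.8913) = 0.5288.
OCl⁻ = (1 − 0.5288) × 3.22 ppm = 1.517 ppm.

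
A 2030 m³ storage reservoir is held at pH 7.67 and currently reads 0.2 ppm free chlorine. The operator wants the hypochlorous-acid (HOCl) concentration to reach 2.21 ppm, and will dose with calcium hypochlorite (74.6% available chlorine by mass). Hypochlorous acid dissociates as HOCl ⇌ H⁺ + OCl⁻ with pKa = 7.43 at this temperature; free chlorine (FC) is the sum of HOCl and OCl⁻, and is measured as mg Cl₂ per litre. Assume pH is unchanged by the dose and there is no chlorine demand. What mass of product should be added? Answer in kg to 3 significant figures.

15.9 kg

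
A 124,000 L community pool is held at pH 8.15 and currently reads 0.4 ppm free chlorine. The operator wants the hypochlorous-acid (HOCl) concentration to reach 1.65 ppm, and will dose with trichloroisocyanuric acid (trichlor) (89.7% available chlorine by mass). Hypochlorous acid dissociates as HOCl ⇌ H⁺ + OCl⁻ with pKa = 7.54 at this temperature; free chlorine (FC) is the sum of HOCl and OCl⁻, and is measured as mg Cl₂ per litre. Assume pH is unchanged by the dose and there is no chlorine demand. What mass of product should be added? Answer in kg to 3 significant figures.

[OCl⁻]/[HOCl] = 10^(pH − pKa) = 10^(8.15 − 7.54) = 4.074; fraction as HOCl = 1/(1 + 4.074) = 0.1971.
Free chlorine required for 1.65 ppm HOCl: 1.65 / 0.1971 = 8.372 ppm.
FC to add: 8.372 − 0.4 = 7.972 mg/L as Cl₂.
Cl₂ equivalent: 7.972 mg/L × 124,000 L = 988.5 g.
Product at 89.7% available Cl: 988.5 / 0.897 = 1102 g.

1.10 kg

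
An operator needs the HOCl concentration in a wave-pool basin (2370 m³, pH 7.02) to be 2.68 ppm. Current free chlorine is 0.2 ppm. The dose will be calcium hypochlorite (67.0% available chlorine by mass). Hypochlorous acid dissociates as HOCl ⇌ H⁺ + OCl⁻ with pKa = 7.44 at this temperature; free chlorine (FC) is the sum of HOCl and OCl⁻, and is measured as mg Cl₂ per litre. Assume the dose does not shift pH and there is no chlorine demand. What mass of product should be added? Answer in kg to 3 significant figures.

12.4 kg

Volume: 2370 m³ = 2,370,000 L.
[OCl⁻]/[HOCl] = 10^(pH − pKa) = 10^(7.02 − 7.44) = 0.3802; fraction as HOCl = 1/(1 + 0.3802) = 0.7245.
Free chlorine required for 2.68 ppm HOCl: 2.68 / 0.7245 = 3.699 ppm.
FC to add: 3.699 − 0.2 = 3.499 mg/L as Cl₂.
Cl₂ equivalent: 3.499 mg/L × 2,370,000 L = 8292 g.
Product at 67.0% available Cl: 8292 / 0.67 = 12,380 g.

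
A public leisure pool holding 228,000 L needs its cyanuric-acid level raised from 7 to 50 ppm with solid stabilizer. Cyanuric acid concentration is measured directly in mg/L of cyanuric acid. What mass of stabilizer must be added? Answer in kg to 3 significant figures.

CYA to add: (50 − 7) = 43 mg/L × 228,000 L = 9804 g cyanuric acid.

9.80 kg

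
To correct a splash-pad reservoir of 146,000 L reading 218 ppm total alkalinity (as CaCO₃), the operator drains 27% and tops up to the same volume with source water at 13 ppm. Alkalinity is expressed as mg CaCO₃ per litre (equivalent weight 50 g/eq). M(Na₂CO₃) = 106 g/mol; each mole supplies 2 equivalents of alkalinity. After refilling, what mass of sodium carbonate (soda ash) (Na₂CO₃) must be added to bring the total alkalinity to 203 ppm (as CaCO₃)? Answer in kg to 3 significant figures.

6.24 kg

After draining 27% and refilling: 218 × 0.73 + 13 × 0.27 = 162.65 ppm.
Deficit to target: 203 − 162.65 = 40.35 mg/L.
As CaCO₃: 40.35 mg/L × 146,000 L = 5891 g; ÷ 50 g/eq ÷ 2 = 58.91 mol Na₂CO₃.
Mass: 58.91 × 106 = 6245 g.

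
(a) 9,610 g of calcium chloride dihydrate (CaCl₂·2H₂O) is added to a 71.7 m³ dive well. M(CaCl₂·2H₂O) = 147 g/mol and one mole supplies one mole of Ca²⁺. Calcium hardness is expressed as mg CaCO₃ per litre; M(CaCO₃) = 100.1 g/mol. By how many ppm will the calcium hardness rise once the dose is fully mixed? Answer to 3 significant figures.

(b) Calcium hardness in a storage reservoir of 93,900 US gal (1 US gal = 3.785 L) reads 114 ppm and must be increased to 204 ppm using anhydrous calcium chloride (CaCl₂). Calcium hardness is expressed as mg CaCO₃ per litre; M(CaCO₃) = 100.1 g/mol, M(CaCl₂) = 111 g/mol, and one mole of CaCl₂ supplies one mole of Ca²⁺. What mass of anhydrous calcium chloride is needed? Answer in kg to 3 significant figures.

(a) 91.3 ppm; (b) 35.5 kg

(a) Volume: 71.7 m³ = 71,700 L.
(a) Moles of Ca²⁺: 9,610 g ÷ 147 g/mol = 65.37 mol.
(a) As CaCO₃: 65.37 mol × 100.1 g/mol = 6544 g.
(a) Rise: 6544 g / 71,700 L × 1000 = 91.27 mg/L.

(b) Volume: 93,900 US gal × 3.785 L/gal = 355,412 L.
(b) Hardness to add: (204 − 114) = 90 mg/L as CaCO₃ × 355,412 L = 31,990 g as CaCO₃.
(b) Moles of Ca²⁺ (1 mol Ca²⁺ ≡ 1 mol CaCO₃): 31,990 / 100.1 g/mol = 319.6 mol.
(b) Mass of CaCl₂: 319.6 × 111 = 35,470 g.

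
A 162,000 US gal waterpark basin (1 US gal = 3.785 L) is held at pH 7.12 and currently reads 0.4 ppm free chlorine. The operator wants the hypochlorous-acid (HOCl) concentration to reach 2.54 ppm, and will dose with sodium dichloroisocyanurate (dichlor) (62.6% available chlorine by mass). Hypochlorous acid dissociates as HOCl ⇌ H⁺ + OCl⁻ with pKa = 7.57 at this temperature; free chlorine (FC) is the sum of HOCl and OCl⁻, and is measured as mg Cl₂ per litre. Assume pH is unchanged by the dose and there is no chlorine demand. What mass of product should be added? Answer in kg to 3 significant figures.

2.98 kg

Volume: 162,000 US gal × 3.785 L/gal = 613,170 L.
[OCl⁻]/[HOCl] = 10^(pH − pKa) = 10^(7.12 − 7.57) = 0.3548; fraction as HOCl = 1/(1 + 0.3548) = 0.7381.
Free chlorine required for 2.54 ppm HOCl: 2.54 / 0.7381 = 3.441 ppm.
FC to add: 3.441 − 0.4 = 3.041 mg/L as Cl₂.
Cl₂ equivalent: 3.041 mg/L × 613,170 L = 1865 g.
Product at 62.6% available Cl: 1865 / 0.626 = 2979 g.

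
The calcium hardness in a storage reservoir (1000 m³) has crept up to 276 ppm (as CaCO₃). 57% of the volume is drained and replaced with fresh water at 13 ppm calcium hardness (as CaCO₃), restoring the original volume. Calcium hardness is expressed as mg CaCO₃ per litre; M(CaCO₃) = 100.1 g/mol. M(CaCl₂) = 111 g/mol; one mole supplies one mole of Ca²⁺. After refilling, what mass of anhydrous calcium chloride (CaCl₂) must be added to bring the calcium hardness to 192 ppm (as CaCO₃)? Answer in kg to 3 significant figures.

73.1 kg

Volume: 1000 m³ = 1,000,000 L.
After draining 57% and refilling: 276 × 0.43 + 13 × 0.57 = 126.09 ppm.
Deficit to target: 192 − 126.09 = 65.91 mg/L.
As CaCO₃: 65.91 mg/L × 1,000,000 L = 65,910 g; ÷ 100.1 = 658.4 mol Ca²⁺.
Mass: 658.4 × 111 = 73,090 g.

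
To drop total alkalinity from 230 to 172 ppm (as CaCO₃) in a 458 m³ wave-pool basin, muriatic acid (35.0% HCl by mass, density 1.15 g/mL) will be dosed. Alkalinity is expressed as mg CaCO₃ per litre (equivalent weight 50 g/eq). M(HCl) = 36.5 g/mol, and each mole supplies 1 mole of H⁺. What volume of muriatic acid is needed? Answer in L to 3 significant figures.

48.2 L

Volume: 458 m³ = 458,000 L.
Alkalinity to neutralize: (230 − 172) = 58 mg/L as CaCO₃ × 458,000 L = 26,560 g as CaCO₃.
Equivalents of H⁺ required: 26,560 ÷ 50 g/eq = 531.3 eq = 531.3 mol HCl.
Mass of HCl: 531.3 × 36.5 = 19,390 g.
Mass of 35.0% solution: 19,390 / 0.35 = 55,400 g.
Volume: 55,400 g ÷ 1.15 g/mL = 48,180 mL.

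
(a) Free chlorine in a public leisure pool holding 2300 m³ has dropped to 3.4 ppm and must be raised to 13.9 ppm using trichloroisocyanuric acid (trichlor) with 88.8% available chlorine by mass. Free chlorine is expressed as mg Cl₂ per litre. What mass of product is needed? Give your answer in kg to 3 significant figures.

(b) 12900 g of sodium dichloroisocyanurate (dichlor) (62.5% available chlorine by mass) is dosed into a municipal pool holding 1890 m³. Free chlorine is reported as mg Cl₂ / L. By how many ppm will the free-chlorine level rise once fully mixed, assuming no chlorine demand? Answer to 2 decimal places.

(a) 27.2 kg; (b) 4.27 ppm

(a) Volume: 2300 m³ = 2,300,000 L.
(a) Chlorine deficit: 13.9 − 3.4 = 10.5 ppm = 10.5 mg/L as Cl₂.
(a) Cl₂ equivalent needed: 10.5 mg/L × 2,300,000 L = 24,150,000 mg = 24,150 g.
(a) Product at 88.8% available chlorine: 24,150 / 0.888 = 27,200 g.

(b) Volume: 1890 m³ = 1,890,000 L.
(b) Available chlorine delivered: 12,900 g × 0.625 = 8062 g as Cl₂.
(b) Concentration rise: 8062 g / 1,890,000 L = 4.266 mg/L = 4.27 ppm.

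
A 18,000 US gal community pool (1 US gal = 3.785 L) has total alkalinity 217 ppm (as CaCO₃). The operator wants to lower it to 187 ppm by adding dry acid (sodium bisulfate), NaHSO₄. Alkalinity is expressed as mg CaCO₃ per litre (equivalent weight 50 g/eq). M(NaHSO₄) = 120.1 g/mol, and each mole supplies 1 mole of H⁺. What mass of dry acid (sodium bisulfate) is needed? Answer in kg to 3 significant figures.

4.91 kg

Volume: 18,000 US gal × 3.785 L/gal = 68,130 L.
Alkalinity to neutralize: (217 − 187) = 30 mg/L as CaCO₃ × 68,130 L = 2044 g as CaCO₃.
Equivalents of H⁺ required: 2044 ÷ 50 g/eq = 40.88 eq = 40.88 mol NaHSO₄.
Mass of NaHSO₄: 40.88 × 120.1 = 4909 g.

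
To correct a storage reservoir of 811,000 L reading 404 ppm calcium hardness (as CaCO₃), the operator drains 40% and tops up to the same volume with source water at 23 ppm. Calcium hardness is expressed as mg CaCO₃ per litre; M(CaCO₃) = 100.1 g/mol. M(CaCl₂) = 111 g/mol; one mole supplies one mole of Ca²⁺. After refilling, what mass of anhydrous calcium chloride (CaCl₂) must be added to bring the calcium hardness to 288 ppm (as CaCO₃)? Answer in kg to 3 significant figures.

After draining 40% and refilling: 404 × 0.60 + 23 × 0.40 = 251.6 ppm.
Deficit to target: 288 − 251.6 = 36.4 mg/L.
As CaCO₃: 36.4 mg/L × 811,000 L = 29,520 g; ÷ 100.1 = 294.9 mol Ca²⁺.
Mass: 294.9 × 111 = 32,730 g.

32.7 kg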